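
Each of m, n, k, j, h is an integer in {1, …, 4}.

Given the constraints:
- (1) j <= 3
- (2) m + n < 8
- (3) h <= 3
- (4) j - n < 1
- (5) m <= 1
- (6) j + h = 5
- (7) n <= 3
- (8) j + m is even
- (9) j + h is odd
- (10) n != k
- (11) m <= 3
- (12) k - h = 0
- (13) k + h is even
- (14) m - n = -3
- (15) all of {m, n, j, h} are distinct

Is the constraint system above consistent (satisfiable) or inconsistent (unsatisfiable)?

Constraints 1, 3, 7, and 11 confine each of m, n, j, h to the 3 values {1, …, 3} (the domain already gives each ≥ 1).
Constraint 15 requires all 4 of them to be distinct, but only 3 values are available — impossible by the pigeonhole principle.

Unsatisfiable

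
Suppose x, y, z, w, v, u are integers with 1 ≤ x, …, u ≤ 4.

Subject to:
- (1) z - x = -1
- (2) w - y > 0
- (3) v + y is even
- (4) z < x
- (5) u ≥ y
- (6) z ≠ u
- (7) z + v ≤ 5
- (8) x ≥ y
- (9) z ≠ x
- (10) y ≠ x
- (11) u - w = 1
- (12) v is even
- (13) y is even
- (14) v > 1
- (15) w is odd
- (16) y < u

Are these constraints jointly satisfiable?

One satisfying assignment is x = 3, y = 2, z = 2, w = 3, v = 2, u = 4.
For the less obvious constraints — constraint 1: z - x = -1; constraint 2: w - y = 1 — and the others hold by inspection.

Satisfiable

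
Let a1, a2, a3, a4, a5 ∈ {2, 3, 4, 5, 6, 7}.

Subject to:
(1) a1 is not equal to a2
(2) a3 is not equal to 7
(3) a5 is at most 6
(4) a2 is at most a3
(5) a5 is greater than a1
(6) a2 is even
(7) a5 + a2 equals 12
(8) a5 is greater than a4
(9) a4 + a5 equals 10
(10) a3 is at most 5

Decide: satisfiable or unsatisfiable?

Unsatisfiable

From constraint 3: a5 ≤ 6. From constraints 4 and 10: a2 ≤ a3 ≤ 5. Hence a5 + a2 ≤ 11. But constraint 7 requires a5 + a2 = 12, and 12 > 11. Contradiction.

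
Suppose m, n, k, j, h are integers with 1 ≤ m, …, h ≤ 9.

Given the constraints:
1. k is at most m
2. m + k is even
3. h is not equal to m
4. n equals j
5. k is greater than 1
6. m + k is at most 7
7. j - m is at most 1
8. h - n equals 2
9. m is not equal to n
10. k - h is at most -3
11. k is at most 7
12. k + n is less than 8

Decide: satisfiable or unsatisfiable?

Satisfiable

One satisfying assignment is m = 4, n = 3, k = 2, j = 3, h = 5.
For the less obvious constraints — constraint 6: m + k = 6; constraint 7: j - m = -1; constraint 8: h - n = 2 — and the others hold by inspection.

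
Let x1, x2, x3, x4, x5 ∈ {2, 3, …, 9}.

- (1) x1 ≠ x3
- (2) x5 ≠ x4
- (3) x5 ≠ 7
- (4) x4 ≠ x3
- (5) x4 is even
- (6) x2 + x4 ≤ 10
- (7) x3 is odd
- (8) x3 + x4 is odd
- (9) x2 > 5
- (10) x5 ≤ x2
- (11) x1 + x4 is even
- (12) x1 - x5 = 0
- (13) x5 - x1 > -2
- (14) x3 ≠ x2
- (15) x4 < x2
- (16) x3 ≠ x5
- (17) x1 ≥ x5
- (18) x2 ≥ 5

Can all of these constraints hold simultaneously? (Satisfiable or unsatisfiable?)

Try x1 = 8, x2 = 8, x3 = 9, x4 = 2, x5 = 8.
Check constraint 6: x2 + x4 = 10; constraint 12: x1 - x5 = 0. The remaining constraints are straightforward to verify.

Satisfiable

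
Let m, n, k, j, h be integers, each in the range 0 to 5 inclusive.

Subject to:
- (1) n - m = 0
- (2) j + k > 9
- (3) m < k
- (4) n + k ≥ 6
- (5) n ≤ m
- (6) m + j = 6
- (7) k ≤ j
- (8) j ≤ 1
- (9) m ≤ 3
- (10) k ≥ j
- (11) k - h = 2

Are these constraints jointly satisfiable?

From constraints 5 and 9: n ≤ m ≤ 3. From constraints 7 and 8: k ≤ j ≤ 1. Hence n + k ≤ 4. But constraint 4 requires n + k ≥ 6, and 6 > 4. Contradiction.

Unsatisfiable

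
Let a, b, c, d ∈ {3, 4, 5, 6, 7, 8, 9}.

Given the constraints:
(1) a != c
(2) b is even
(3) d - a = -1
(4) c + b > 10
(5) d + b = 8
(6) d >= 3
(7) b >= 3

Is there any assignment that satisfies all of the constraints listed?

Setting (a, b, c, d) = (5, 4, 8, 4) satisfies everything: constraint 3: d - a = -1; constraint 4: c + b = 12, and the others follow.

Satisfiable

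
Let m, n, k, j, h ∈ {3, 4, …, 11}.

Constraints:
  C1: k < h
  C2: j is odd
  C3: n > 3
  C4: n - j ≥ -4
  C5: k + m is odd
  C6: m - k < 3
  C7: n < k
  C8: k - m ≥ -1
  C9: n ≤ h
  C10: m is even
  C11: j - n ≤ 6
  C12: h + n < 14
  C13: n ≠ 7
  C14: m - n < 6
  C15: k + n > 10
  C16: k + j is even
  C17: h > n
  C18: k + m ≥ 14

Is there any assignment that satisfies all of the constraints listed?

Satisfiable

Take m = 8, n = 4, k = 7, j = 7, h = 8. Then constraint 4: n - j = -3; constraint 6: m - k = 1; constraint 8: k - m = -1, and every other listed constraint is also met.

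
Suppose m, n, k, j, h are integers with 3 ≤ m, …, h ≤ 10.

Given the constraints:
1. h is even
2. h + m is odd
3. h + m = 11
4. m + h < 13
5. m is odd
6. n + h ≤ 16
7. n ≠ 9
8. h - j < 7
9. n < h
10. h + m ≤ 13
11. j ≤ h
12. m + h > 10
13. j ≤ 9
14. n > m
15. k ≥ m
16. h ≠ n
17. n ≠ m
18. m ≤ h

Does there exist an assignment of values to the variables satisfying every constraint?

The assignment m = 3, n = 7, k = 7, j = 4, h = 8 works:
  constraint 3 holds since h + m = 11.
  constraint 4 holds since m + h = 11.
The rest check out directly.

Satisfiable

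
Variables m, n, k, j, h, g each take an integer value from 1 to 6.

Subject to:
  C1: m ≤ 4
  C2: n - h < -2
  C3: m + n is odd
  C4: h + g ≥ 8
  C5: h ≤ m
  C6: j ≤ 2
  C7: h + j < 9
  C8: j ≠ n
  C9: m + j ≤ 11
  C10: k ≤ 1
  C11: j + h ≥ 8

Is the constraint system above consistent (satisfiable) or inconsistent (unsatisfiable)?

From constraint 6: j ≤ 2. From constraints 1 and 5: h ≤ m ≤ 4. Hence j + h ≤ 6. But constraint 11 requires j + h ≥ 8, and 8 > 6. Contradiction.

Unsatisfiable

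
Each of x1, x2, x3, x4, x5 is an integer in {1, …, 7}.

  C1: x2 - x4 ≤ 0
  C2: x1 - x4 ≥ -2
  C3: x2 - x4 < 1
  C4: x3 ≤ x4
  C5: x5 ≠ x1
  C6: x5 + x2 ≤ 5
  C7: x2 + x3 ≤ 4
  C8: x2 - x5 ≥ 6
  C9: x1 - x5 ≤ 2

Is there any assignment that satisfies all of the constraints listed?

Constraints 1, 2, 8, and 9 give x5 − x1 ≥ -2, x1 − x4 ≥ -2, x4 − x2 ≥ 0, x2 − x5 ≥ 6.
Adding all 4 inequalities: the left sides telescope to 0, and the right sides sum to (-2) + (-2) + 0 + 6 = 2. So 0 ≥ 2, which is false.

Unsatisfiable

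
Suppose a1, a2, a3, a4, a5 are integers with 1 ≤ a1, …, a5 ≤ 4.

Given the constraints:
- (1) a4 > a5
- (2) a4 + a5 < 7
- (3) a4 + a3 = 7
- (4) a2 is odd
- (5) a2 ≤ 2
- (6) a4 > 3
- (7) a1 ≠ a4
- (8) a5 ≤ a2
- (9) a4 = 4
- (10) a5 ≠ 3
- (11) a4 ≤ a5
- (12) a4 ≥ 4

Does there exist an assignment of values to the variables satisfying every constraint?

Unsatisfiable

From constraints 11 and 12: a5 ≥ a4 and a4 ≥ 4, so a5 ≥ 4. From constraints 5 and 8: a5 ≤ a2 and a2 ≤ 2, so a5 ≤ 2. But 2 < 4, so no value of a5 works.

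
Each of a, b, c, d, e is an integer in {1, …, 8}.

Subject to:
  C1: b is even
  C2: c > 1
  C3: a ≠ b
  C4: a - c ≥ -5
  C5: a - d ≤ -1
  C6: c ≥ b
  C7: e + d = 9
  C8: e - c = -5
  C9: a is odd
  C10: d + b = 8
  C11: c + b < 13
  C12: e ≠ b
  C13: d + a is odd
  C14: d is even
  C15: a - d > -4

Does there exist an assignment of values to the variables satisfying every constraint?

Satisfiable

One satisfying assignment is a = 3, b = 2, c = 8, d = 6, e = 3.
For the less obvious constraints — constraint 4: a - c = -5; constraint 5: a - d = -3 — and the others hold by inspection.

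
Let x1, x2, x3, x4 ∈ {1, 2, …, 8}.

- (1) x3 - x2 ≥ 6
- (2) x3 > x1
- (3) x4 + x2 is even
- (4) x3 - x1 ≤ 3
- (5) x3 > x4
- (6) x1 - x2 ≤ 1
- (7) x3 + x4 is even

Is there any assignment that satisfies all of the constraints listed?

Unsatisfiable

Constraints 1, 4, and 6 give x3 − x2 ≥ 6, x2 − x1 ≥ -1, x1 − x3 ≥ -3.
Adding all 3 inequalities: the left sides telescope to 0, and the right sides sum to 6 + (-1) + (-3) = 2. So 0 ≥ 2, which is false.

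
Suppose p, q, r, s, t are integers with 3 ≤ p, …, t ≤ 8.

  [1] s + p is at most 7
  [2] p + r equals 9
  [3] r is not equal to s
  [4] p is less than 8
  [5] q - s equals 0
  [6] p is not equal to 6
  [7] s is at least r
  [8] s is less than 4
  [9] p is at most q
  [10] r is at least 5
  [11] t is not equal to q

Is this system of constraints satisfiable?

Unsatisfiable

From constraints 7 and 10: s ≥ r and r ≥ 5, so s ≥ 5. From constraint 8: s ≤ 3. But 3 < 5, so no value of s works.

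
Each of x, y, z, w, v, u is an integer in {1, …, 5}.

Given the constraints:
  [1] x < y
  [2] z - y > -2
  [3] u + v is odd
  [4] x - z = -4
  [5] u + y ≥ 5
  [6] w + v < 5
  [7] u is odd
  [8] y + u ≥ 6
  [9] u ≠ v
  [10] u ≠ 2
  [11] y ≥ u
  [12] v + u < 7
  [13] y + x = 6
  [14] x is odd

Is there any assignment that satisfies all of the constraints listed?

Satisfiable

One satisfying assignment is x = 1, y = 5, z = 5, w = 2, v = 2, u = 3.
For the less obvious constraints — constraint 2: z - y = 0; constraint 4: x - z = -4 — and the others hold by inspection.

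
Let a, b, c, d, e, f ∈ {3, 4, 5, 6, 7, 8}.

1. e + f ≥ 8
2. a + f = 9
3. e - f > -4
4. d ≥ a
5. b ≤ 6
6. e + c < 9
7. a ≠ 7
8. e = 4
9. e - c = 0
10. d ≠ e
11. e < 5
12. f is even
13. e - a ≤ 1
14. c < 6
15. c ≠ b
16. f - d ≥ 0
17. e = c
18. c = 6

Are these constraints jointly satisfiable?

Constraint 8 fixes e = 4 and constraint 18 fixes c = 6, but constraint 17 requires e = c. Since 4 ≠ 6, contradiction.

Unsatisfiable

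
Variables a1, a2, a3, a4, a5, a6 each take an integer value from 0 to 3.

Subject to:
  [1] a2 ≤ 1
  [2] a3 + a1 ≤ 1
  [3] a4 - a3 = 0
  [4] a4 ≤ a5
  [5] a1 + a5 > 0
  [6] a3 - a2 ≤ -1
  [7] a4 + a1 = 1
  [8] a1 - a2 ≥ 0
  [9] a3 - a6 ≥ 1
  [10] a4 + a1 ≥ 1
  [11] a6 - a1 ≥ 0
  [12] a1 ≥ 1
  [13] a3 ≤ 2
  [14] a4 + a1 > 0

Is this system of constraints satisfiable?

Unsatisfiable

Constraints 6, 8, 9, and 11 give a1 − a2 ≥ 0, a2 − a3 ≥ 1, a3 − a6 ≥ 1, a6 − a1 ≥ 0.
Adding all 4 inequalities: the left sides telescope to 0, and the right sides sum to 0 + 1 + 1 + 0 = 2. So 0 ≥ 2, which is false.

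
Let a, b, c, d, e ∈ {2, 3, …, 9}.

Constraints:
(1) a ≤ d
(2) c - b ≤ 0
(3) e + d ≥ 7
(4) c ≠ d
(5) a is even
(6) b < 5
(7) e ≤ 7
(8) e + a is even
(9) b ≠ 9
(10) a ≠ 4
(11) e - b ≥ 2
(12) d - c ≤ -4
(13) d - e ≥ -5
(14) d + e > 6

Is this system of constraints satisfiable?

Constraints 2, 11, 12, and 13 give c − d ≥ 4, d − e ≥ -5, e − b ≥ 2, b − c ≥ 0.
Adding all 4 inequalities: the left sides telescope to 0, and the right sides sum to 4 + (-5) + 2 + 0 = 1. So 0 ≥ 1, which is false.

Unsatisfiable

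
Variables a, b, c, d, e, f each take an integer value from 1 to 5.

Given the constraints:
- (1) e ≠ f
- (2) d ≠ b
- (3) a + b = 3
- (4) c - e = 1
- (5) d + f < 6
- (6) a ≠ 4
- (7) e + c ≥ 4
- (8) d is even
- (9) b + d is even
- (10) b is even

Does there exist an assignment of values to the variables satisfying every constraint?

Satisfiable

One satisfying assignment is a = 1, b = 2, c = 4, d = 4, e = 3, f = 1.
For the less obvious constraints — constraint 3: a + b = 3; constraint 4: c - e = 1; constraint 5: d + f = 5 — and the others hold by inspection.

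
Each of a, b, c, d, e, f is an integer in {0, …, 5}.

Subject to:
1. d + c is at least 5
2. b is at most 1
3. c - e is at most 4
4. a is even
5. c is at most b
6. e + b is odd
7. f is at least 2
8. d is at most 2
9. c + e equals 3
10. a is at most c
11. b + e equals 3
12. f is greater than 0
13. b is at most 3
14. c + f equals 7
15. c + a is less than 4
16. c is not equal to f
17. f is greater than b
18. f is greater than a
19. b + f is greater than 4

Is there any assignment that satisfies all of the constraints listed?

From constraint 8: d ≤ 2. From constraints 2 and 5: c ≤ b ≤ 1. Hence d + c ≤ 3. But constraint 1 requires d + c ≥ 5, and 5 > 3. Contradiction.

Unsatisfiable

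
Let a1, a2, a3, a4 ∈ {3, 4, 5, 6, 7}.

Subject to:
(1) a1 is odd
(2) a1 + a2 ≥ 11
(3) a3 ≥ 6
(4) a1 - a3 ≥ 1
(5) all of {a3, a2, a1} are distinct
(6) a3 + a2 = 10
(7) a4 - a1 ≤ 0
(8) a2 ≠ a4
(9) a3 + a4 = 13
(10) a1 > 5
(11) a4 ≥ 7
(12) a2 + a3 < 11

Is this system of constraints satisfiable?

One satisfying assignment is a1 = 7, a2 = 4, a3 = 6, a4 = 7.
For the less obvious constraints — constraint 2: a1 + a2 = 11; constraint 4: a1 - a3 = 1; constraint 6: a3 + a2 = 10 — and the others hold by inspection.

Satisfiable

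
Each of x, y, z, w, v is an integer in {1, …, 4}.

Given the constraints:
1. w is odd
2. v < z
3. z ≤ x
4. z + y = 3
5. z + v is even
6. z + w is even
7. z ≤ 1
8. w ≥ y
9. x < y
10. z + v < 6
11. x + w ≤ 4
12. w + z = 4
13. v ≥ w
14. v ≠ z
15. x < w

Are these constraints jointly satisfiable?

Unsatisfiable

Constraints 2, 3, 8, 9, and 13 give y ≤ w, w ≤ v, v < z, z ≤ x, x < y. Chaining: y ≤ w ≤ v < z ≤ x < y, which forces y < y — impossible.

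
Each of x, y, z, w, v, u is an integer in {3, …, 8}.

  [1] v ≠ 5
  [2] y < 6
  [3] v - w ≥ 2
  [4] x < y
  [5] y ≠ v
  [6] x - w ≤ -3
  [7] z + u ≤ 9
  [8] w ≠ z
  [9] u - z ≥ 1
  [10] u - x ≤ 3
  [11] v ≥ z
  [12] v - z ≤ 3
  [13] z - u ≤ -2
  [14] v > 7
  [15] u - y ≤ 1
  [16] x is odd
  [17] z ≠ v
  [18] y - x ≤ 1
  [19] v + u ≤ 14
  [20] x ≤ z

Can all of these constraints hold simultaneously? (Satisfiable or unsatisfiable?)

Unsatisfiable

Constraints 3, 6, 12, 13, 15, and 18 give x − y ≥ -1, y − u ≥ -1, u − z ≥ 2, z − v ≥ -3, v − w ≥ 2, w − x ≥ 3.
Adding all 6 inequalities: the left sides telescope to 0, and the right sides sum to (-1) + (-1) + 2 + (-3) + 2 + 3 = 2. So 0 ≥ 2, which is false.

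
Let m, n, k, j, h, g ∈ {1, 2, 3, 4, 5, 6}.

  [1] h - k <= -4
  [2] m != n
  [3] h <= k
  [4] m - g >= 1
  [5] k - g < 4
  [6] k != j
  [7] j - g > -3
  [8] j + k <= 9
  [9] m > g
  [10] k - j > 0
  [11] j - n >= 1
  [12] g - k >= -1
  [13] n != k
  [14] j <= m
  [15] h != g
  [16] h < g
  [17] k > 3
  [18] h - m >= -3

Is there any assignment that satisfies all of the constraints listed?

Constraints 1, 4, 12, and 18 give h − m ≥ -3, m − g ≥ 1, g − k ≥ -1, k − h ≥ 4.
Adding all 4 inequalities: the left sides telescope to 0, and the right sides sum to (-3) + 1 + (-1) + 4 = 1. So 0 ≥ 1, which is false.

Unsatisfiable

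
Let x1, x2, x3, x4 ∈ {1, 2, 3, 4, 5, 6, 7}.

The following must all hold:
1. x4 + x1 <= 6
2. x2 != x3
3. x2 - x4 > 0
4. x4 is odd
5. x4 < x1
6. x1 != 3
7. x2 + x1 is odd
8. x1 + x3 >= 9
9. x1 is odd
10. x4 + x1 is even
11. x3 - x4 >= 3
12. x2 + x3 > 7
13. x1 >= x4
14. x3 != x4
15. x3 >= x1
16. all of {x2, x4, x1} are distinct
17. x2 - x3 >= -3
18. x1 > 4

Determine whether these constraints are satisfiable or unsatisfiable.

Satisfiable

Try x1 = 5, x2 = 4, x3 = 5, x4 = 1.
Check constraint 1: x4 + x1 = 6; constraint 3: x2 - x4 = 3; constraint 8: x1 + x3 = 10. The remaining constraints are straightforward to verify.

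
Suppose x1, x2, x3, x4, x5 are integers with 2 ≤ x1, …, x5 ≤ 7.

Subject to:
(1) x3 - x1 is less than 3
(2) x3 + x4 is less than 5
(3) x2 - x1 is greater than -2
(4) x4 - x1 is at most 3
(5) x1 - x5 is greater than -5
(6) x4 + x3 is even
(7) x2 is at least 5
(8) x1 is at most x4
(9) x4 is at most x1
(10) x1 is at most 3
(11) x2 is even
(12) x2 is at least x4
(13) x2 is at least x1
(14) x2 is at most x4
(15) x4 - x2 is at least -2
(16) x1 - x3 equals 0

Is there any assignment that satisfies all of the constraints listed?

Unsatisfiable

From constraints 7 and 14: x4 ≥ x2 and x2 ≥ 5, so x4 ≥ 5. From constraints 9 and 10: x4 ≤ x1 and x1 ≤ 3, so x4 ≤ 3. But 3 < 5, so no value of x4 works.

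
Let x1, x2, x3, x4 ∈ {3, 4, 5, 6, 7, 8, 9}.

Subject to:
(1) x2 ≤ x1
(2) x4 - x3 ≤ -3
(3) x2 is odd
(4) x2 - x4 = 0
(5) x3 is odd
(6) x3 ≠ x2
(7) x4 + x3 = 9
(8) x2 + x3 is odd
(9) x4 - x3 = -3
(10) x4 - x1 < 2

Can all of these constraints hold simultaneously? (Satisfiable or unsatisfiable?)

Constraint 3 makes x2 odd and constraint 5 makes x3 odd, so x2 + x3 must be even. Constraint 8 says x2 + x3 is odd — contradiction.

Unsatisfiable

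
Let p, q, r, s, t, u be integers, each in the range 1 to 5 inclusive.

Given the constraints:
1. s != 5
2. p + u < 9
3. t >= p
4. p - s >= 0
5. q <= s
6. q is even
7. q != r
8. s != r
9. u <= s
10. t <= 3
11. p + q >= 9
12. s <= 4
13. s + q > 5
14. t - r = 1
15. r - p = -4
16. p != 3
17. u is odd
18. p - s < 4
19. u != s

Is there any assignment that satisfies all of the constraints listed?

Unsatisfiable

From constraints 3 and 10: p ≤ t ≤ 3. From constraints 5 and 12: q ≤ s ≤ 4. Hence p + q ≤ 7. But constraint 11 requires p + q ≥ 9, and 9 > 7. Contradiction.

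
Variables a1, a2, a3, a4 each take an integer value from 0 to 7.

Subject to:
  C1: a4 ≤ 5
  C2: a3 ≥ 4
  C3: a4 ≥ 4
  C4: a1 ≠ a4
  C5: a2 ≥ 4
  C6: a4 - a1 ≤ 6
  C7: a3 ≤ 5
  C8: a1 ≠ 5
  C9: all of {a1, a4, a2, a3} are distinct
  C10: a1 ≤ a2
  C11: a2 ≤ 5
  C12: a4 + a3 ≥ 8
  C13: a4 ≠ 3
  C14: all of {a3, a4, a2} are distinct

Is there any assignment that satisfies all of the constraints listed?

Constraints 1, 2, 3, 5, 7, and 11 confine each of a3, a4, a2 to the 2 values {4, 5}.
Constraint 14 requires all 3 of them to be distinct, but only 2 values are available — impossible by the pigeonhole principle.

Unsatisfiable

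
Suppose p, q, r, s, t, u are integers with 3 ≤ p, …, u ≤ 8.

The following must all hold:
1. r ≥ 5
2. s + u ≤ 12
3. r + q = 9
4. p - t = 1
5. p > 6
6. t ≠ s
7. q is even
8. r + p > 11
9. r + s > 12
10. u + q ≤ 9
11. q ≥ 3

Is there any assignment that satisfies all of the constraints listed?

Setting (p, q, r, s, t, u) = (8, 4, 5, 8, 7, 4) satisfies everything: constraint 2: s + u = 12; constraint 3: r + q = 9, and the others follow.

Satisfiable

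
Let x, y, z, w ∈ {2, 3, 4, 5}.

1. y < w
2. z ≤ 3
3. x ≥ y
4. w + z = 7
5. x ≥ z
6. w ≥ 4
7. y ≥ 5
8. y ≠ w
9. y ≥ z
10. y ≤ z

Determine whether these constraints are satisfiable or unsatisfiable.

Unsatisfiable

From constraint 6: w ≥ 4. From constraints 7 and 10: z ≥ y ≥ 5. Hence w + z ≥ 9. But constraint 4 requires w + z = 7, and 7 < 9. Contradiction.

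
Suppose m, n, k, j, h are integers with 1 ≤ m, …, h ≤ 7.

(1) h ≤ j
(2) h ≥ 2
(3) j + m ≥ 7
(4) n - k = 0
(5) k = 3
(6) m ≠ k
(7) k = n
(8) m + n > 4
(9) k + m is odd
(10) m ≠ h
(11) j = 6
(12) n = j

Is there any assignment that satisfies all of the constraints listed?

Constraint 5 fixes k = 3 and constraint 11 fixes j = 6. Constraints 7 and 12 give k = n = j, so k = j. But 3 ≠ 6 — contradiction.

Unsatisfiable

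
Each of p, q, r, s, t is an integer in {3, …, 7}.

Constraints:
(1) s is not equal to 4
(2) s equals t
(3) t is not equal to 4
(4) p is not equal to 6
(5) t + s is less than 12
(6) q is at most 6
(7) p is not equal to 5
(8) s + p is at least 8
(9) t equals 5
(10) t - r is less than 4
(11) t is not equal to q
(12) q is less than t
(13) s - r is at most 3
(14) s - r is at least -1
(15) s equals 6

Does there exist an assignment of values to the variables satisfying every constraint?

Unsatisfiable

Constraint 15 fixes s = 6 and constraint 9 fixes t = 5, but constraint 2 requires s = t. Since 6 ≠ 5, contradiction.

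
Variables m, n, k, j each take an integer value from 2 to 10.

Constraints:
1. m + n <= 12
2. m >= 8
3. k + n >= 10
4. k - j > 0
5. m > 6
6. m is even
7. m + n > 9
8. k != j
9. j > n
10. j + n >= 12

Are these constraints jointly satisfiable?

The assignment m = 8, n = 4, k = 9, j = 8 works:
  constraint 1 holds since m + n = 12.
  constraint 3 holds since k + n = 13.
  constraint 4 holds since k - j = 1.
The rest check out directly.

Satisfiable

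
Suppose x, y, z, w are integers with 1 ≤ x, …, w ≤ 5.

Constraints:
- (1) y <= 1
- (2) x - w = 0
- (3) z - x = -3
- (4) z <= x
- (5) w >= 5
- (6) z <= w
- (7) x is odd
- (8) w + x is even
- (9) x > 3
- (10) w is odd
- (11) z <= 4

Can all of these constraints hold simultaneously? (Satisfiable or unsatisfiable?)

Try x = 5, y = 1, z = 2, w = 5.
Check constraint 2: x - w = 0; constraint 3: z - x = -3. The remaining constraints are straightforward to verify.

Satisfiable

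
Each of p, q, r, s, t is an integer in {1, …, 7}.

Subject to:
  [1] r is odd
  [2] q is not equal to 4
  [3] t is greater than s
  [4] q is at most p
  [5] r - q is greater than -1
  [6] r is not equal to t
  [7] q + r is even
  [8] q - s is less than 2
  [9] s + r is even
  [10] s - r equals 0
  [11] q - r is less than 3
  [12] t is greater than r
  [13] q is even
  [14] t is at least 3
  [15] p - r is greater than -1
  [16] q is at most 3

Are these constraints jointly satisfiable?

Unsatisfiable

Constraint 13 makes q even and constraint 1 makes r odd, so q + r must be odd. Constraint 7 says q + r is even — contradiction.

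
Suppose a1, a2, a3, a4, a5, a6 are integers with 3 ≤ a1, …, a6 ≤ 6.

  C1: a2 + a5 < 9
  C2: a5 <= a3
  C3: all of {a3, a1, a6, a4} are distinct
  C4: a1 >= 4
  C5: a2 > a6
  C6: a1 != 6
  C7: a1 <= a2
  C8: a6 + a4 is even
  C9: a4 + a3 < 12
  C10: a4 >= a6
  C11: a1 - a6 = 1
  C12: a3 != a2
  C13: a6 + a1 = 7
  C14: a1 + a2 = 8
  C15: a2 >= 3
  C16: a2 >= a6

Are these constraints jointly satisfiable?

Try a1 = 4, a2 = 4, a3 = 6, a4 = 5, a5 = 3, a6 = 3.
Check constraint 1: a2 + a5 = 7; constraint 9: a4 + a3 = 11; constraint 11: a1 - a6 = 1. The remaining constraints are straightforward to verify.

Satisfiable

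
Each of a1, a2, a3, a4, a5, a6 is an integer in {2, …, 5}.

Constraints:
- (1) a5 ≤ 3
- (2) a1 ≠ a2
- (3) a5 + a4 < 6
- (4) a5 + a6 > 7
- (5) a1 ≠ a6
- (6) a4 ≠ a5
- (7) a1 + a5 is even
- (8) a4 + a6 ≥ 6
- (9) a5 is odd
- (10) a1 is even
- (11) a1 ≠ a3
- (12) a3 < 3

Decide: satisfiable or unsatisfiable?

Constraint 10 makes a1 even and constraint 9 makes a5 odd, so a1 + a5 must be odd. Constraint 7 says a1 + a5 is even — contradiction.

Unsatisfiable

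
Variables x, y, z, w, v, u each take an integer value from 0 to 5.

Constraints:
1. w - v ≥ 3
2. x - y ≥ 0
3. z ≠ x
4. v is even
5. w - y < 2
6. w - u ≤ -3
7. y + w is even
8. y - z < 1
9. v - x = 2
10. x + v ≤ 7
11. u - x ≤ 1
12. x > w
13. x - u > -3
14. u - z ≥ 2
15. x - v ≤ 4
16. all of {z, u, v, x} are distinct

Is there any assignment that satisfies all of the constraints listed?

Unsatisfiable

Constraints 1, 6, 11, and 15 give w − v ≥ 3, v − x ≥ -4, x − u ≥ -1, u − w ≥ 3.
Adding all 4 inequalities: the left sides telescope to 0, and the right sides sum to 3 + (-4) + (-1) + 3 = 1. So 0 ≥ 1, which is false.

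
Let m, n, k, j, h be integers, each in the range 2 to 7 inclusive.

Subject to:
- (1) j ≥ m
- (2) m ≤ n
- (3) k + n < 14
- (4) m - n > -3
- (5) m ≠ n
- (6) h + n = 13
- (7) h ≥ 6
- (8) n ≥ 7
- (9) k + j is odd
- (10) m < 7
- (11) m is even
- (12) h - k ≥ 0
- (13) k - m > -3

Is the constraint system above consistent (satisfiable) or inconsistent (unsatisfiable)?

Satisfiable

The assignment m = 6, n = 7, k = 4, j = 7, h = 6 works:
  constraint 3 holds since k + n = 11.
  constraint 4 holds since m - n = -1.
  constraint 6 holds since h + n = 13.
The rest check out directly.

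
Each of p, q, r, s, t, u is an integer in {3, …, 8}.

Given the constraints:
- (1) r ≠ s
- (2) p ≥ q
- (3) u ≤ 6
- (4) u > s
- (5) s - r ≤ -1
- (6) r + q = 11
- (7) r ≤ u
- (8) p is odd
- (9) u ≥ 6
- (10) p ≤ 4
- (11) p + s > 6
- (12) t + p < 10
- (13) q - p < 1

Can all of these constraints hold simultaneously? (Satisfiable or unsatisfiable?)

From constraints 3 and 7: r ≤ u ≤ 6. From constraints 2 and 10: q ≤ p ≤ 4. Hence r + q ≤ 10. But constraint 6 requires r + q = 11, and 11 > 10. Contradiction.

Unsatisfiable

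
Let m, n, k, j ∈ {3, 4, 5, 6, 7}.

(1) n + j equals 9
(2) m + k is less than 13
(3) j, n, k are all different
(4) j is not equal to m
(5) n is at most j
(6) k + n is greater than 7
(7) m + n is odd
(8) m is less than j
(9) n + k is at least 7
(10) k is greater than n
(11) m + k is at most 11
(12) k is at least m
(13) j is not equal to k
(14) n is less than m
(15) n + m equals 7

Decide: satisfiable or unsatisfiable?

One satisfying assignment is m = 4, n = 3, k = 7, j = 6.
For the less obvious constraints — constraint 1: n + j = 9; constraint 2: m + k = 11; constraint 6: k + n = 10 — and the others hold by inspection.

Satisfiable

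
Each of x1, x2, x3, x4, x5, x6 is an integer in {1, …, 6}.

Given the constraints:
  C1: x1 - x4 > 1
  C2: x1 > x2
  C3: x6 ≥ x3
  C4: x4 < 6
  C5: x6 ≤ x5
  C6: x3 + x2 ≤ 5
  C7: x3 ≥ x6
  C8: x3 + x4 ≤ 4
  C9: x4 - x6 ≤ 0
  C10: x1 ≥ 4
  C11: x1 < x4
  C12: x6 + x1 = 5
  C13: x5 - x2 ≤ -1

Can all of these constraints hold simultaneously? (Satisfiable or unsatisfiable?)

Unsatisfiable

Constraints 2, 5, 9, 11, and 13 give x1 < x4, x4 ≤ x6, x6 ≤ x5, x5 < x2, x2 < x1. Chaining: x1 < x4 ≤ x6 ≤ x5 < x2 < x1, which forces x1 < x1 — impossible.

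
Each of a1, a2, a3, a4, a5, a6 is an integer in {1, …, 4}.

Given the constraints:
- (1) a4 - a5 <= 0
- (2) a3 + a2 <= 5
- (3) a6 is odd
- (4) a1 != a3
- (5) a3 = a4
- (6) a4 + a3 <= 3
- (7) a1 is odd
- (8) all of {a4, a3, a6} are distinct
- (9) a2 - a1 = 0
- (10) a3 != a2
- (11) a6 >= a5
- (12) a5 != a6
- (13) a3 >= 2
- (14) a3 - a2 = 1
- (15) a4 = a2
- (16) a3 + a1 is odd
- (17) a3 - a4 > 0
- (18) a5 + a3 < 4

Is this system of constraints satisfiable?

From constraints 5 and 15, a3 = a4 = a2, so a3 = a2. But constraint 10 says a3 ≠ a2. Contradiction.

Unsatisfiable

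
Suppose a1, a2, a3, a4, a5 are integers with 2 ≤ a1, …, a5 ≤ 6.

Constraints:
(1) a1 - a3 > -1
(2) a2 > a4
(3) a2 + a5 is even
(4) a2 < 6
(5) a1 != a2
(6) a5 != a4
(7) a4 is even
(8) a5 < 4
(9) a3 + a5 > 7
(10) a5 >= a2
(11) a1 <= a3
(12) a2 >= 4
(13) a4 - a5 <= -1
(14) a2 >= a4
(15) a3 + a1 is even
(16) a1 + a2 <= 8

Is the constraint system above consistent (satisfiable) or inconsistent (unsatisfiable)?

Unsatisfiable

From constraints 10 and 12: a5 ≥ a2 and a2 ≥ 4, so a5 ≥ 4. From constraint 8: a5 ≤ 3. But 3 < 4, so no value of a5 works.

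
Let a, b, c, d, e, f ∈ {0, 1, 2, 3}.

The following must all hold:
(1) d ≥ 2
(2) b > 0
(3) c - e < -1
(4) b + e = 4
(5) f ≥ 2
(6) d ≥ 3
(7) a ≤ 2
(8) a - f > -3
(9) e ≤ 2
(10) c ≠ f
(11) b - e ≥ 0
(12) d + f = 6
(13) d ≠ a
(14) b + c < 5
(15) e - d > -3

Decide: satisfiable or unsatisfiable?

Satisfiable

Setting (a, b, c, d, e, f) = (1, 2, 0, 3, 2, 3) satisfies everything: constraint 3: c - e = -2; constraint 4: b + e = 4; constraint 8: a - f = -2, and the others follow.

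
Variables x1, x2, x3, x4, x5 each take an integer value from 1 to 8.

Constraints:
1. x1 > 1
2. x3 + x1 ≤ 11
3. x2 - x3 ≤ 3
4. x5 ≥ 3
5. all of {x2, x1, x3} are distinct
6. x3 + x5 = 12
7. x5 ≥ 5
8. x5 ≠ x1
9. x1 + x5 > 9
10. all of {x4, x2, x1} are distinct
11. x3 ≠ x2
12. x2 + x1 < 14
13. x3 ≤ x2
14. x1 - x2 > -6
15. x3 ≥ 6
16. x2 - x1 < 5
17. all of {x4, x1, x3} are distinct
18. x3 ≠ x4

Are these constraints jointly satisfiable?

Satisfiable

Setting (x1, x2, x3, x4, x5) = (5, 8, 6, 1, 6) satisfies everything: constraint 2: x3 + x1 = 11; constraint 3: x2 - x3 = 2, and the others follow.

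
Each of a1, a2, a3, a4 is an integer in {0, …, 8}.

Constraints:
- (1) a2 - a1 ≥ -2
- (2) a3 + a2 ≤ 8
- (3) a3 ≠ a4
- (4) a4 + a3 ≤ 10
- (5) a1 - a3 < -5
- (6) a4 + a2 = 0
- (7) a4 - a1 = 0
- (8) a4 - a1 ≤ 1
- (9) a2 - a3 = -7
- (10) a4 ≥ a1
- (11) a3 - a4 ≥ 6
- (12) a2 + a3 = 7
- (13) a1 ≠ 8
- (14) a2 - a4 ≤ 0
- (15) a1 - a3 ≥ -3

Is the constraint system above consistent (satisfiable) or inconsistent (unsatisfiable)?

Unsatisfiable

Constraints 1, 11, 14, and 15 give a3 − a4 ≥ 6, a4 − a2 ≥ 0, a2 − a1 ≥ -2, a1 − a3 ≥ -3.
Adding all 4 inequalities: the left sides telescope to 0, and the right sides sum to 6 + 0 + (-2) + (-3) = 1. So 0 ≥ 1, which is false.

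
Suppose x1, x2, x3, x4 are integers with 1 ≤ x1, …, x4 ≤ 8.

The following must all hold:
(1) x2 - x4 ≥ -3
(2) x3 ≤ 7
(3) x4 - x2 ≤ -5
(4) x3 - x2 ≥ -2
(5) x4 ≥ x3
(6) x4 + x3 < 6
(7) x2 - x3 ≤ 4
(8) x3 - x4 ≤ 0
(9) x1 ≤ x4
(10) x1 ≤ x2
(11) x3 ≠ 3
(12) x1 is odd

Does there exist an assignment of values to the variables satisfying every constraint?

Constraints 3, 7, and 8 give x4 − x3 ≥ 0, x3 − x2 ≥ -4, x2 − x4 ≥ 5.
Adding all 3 inequalities: the left sides telescope to 0, and the right sides sum to 0 + (-4) + 5 = 1. So 0 ≥ 1, which is false.

Unsatisfiable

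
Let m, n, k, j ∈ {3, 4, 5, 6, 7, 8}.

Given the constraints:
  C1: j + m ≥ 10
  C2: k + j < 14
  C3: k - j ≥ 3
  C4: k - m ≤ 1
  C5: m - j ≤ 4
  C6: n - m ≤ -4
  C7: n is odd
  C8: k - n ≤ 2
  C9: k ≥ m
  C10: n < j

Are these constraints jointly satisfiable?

Unsatisfiable

Constraints 3, 5, 6, and 8 give m − n ≥ 4, n − k ≥ -2, k − j ≥ 3, j − m ≥ -4.
Adding all 4 inequalities: the left sides telescope to 0, and the right sides sum to 4 + (-2) + 3 + (-4) = 1. So 0 ≥ 1, which is false.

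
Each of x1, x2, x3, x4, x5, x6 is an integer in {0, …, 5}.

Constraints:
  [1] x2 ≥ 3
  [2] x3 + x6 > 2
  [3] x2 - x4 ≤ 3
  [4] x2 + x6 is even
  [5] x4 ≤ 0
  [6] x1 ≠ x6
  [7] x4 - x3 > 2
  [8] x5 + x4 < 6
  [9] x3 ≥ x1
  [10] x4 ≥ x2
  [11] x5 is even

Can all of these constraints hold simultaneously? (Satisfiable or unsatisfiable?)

From constraint 1: x2 ≥ 3. From constraints 5 and 10: x2 ≤ x4 and x4 ≤ 0, so x2 ≤ 0. But 0 < 3, so no value of x2 works.

Unsatisfiable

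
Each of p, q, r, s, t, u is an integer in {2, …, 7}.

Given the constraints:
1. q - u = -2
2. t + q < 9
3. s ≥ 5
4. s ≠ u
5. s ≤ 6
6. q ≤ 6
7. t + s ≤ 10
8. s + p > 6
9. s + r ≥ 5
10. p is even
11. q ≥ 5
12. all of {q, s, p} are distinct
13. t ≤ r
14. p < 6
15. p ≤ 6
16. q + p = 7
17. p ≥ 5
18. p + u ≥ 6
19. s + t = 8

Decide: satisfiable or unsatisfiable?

Constraints 3, 5, 6, 11, 15, and 17 confine each of q, s, p to the 2 values {5, 6}.
Constraint 12 requires all 3 of them to be distinct, but only 2 values are available — impossible by the pigeonhole principle.

Unsatisfiable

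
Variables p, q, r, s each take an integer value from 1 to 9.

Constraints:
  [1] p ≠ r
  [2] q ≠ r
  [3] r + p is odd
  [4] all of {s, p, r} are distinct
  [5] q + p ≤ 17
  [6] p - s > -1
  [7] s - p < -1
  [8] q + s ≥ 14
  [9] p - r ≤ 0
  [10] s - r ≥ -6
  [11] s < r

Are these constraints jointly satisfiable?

The assignment p = 8, q = 8, r = 9, s = 6 works:
  constraint 5 holds since q + p = 16.
  constraint 6 holds since p - s = 2.
The rest check out directly.

Satisfiable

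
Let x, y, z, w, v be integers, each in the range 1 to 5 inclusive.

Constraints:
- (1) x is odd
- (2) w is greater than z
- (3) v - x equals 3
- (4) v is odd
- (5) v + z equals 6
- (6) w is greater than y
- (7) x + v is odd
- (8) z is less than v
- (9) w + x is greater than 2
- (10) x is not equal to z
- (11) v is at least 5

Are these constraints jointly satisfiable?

Unsatisfiable

Constraint 1 makes x odd and constraint 4 makes v odd, so x + v must be even. Constraint 7 says x + v is odd — contradiction.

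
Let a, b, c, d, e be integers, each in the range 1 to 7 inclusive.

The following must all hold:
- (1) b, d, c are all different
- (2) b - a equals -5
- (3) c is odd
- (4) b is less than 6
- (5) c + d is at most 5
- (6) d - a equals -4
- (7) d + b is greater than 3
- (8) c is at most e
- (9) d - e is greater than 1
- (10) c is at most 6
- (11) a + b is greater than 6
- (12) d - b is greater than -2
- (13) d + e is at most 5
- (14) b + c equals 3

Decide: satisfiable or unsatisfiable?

Setting (a, b, c, d, e) = (7, 2, 1, 3, 1) satisfies everything: constraint 2: b - a = -5; constraint 5: c + d = 4; constraint 6: d - a = -4, and the others follow.

Satisfiable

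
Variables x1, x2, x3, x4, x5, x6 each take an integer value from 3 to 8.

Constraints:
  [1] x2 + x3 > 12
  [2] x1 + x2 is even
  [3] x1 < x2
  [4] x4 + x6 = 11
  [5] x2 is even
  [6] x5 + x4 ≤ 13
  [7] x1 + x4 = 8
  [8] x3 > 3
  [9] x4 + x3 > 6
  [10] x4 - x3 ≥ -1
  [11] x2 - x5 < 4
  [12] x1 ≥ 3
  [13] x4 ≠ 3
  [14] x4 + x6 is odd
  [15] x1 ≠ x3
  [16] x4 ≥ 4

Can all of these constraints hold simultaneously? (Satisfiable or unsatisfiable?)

One satisfying assignment is x1 = 4, x2 = 8, x3 = 5, x4 = 4, x5 = 7, x6 = 7.
For the less obvious constraints — constraint 1: x2 + x3 = 13; constraint 4: x4 + x6 = 11 — and the others hold by inspection.

Satisfiable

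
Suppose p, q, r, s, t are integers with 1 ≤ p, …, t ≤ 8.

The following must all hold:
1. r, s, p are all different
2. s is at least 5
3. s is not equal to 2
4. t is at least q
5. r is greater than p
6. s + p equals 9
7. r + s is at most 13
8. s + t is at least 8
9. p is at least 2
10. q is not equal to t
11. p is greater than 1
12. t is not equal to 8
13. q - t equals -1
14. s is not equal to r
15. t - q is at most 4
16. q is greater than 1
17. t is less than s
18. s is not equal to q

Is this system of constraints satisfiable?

Satisfiable

Try p = 3, q = 4, r = 4, s = 6, t = 5.
Check constraint 6: s + p = 9; constraint 7: r + s = 10. The remaining constraints are straightforward to verify.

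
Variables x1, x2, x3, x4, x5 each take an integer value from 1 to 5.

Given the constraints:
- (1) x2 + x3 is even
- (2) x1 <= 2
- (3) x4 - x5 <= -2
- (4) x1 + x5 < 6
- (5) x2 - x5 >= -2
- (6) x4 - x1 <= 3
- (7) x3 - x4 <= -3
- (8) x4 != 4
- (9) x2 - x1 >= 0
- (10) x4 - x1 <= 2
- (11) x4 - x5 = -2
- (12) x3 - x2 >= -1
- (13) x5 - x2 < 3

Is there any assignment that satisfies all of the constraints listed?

Constraints 3, 5, 7, and 12 give x4 − x3 ≥ 3, x3 − x2 ≥ -1, x2 − x5 ≥ -2, x5 − x4 ≥ 2.
Adding all 4 inequalities: the left sides telescope to 0, and the right sides sum to 3 + (-1) + (-2) + 2 = 2. So 0 ≥ 2, which is false.

Unsatisfiable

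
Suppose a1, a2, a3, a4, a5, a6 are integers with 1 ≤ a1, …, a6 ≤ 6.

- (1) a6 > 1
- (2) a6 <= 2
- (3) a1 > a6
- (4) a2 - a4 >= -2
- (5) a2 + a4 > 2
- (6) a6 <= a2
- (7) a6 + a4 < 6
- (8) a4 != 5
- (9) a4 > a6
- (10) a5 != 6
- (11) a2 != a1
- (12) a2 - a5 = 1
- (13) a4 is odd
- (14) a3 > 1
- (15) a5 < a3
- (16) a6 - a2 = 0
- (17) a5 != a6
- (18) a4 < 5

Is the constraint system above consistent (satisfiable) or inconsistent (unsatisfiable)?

Try a1 = 5, a2 = 2, a3 = 3, a4 = 3, a5 = 1, a6 = 2.
Check constraint 4: a2 - a4 = -1; constraint 5: a2 + a4 = 5; constraint 7: a6 + a4 = 5. The remaining constraints are straightforward to verify.

Satisfiable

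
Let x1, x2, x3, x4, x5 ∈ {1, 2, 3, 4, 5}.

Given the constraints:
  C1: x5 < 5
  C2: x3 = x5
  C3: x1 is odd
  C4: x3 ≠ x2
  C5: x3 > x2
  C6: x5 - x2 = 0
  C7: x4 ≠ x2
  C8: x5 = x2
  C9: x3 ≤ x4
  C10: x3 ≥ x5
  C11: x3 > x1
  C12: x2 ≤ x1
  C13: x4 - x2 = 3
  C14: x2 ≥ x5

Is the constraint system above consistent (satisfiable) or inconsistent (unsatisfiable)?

Unsatisfiable

From constraints 2 and 8, x3 = x5 = x2, so x3 = x2. But constraint 4 says x3 ≠ x2. Contradiction.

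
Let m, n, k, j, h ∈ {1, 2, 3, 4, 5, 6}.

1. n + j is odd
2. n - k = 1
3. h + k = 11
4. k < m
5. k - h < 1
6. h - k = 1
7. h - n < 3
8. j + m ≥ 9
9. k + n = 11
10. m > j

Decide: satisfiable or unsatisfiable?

Satisfiable

One satisfying assignment is m = 6, n = 6, k = 5, j = 5, h = 6.
For the less obvious constraints — constraint 2: n - k = 1; constraint 3: h + k = 11; constraint 5: k - h = -1 — and the others hold by inspection.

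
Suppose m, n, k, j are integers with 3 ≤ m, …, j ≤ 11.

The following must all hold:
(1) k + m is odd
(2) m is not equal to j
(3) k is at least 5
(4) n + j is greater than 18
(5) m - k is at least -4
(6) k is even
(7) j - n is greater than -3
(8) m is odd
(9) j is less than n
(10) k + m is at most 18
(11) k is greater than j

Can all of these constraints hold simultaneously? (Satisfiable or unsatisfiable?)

One satisfying assignment is m = 7, n = 10, k = 10, j = 9.
For the less obvious constraints — constraint 4: n + j = 19; constraint 5: m - k = -3 — and the others hold by inspection.

Satisfiable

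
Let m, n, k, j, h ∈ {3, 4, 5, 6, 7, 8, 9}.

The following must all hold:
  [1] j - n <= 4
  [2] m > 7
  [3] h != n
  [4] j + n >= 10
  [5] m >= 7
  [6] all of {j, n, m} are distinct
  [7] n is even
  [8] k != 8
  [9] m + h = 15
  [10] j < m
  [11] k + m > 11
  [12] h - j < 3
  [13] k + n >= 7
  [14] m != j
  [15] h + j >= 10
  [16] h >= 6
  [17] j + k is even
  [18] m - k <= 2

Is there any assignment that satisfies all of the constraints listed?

Setting (m, n, k, j, h) = (8, 4, 6, 6, 7) satisfies everything: constraint 1: j - n = 2; constraint 4: j + n = 10; constraint 9: m + h = 15, and the others follow.

Satisfiable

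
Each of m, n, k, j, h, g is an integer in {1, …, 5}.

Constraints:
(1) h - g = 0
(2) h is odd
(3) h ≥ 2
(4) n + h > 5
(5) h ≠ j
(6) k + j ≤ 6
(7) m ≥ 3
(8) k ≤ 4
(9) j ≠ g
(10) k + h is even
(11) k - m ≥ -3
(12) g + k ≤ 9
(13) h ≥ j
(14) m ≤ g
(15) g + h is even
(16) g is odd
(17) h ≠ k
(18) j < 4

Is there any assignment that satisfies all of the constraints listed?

Try m = 3, n = 2, k = 3, j = 3, h = 5, g = 5.
Check constraint 1: h - g = 0; constraint 4: n + h = 7; constraint 6: k + j = 6. The remaining constraints are straightforward to verify.

Satisfiable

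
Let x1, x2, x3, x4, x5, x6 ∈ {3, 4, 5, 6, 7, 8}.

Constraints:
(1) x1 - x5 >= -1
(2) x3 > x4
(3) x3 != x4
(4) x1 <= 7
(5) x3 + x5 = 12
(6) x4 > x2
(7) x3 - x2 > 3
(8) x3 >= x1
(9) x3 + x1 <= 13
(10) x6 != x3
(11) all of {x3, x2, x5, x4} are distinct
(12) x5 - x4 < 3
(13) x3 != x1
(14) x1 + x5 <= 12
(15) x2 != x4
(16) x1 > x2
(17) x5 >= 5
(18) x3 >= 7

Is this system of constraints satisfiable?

Satisfiable

Take x1 = 6, x2 = 3, x3 = 7, x4 = 4, x5 = 5, x6 = 5. Then constraint 1: x1 - x5 = 1; constraint 5: x3 + x5 = 12, and every other listed constraint is also met.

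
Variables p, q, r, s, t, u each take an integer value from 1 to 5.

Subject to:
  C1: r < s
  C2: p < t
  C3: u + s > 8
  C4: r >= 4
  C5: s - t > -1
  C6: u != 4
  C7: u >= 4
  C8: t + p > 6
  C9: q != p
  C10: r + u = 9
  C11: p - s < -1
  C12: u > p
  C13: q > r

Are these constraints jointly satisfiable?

Take p = 2, q = 5, r = 4, s = 5, t = 5, u = 5. Then constraint 3: u + s = 10; constraint 5: s - t = 0; constraint 8: t + p = 7, and every other listed constraint is also met.

Satisfiable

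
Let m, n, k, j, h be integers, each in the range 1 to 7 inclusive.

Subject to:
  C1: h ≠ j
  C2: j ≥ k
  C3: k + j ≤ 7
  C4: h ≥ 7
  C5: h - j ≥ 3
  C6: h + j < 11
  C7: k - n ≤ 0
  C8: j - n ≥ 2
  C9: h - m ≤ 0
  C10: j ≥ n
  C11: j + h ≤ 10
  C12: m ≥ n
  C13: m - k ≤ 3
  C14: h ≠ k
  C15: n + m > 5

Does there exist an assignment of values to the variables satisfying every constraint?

Constraints 5, 7, 8, 9, and 13 give m − h ≥ 0, h − j ≥ 3, j − n ≥ 2, n − k ≥ 0, k − m ≥ -3.
Adding all 5 inequalities: the left sides telescope to 0, and the right sides sum to 0 + 3 + 2 + 0 + (-3) = 2. So 0 ≥ 2, which is false.

Unsatisfiable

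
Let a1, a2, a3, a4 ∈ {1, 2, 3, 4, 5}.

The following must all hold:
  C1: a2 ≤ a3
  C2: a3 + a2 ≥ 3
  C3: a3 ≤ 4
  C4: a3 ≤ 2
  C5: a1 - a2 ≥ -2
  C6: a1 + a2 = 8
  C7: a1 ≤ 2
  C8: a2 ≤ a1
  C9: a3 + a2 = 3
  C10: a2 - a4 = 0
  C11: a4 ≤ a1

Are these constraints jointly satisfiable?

Unsatisfiable

From constraint 7: a1 ≤ 2. From constraints 1 and 3: a2 ≤ a3 ≤ 4. Hence a1 + a2 ≤ 6. But constraint 6 requires a1 + a2 = 8, and 8 > 6. Contradiction.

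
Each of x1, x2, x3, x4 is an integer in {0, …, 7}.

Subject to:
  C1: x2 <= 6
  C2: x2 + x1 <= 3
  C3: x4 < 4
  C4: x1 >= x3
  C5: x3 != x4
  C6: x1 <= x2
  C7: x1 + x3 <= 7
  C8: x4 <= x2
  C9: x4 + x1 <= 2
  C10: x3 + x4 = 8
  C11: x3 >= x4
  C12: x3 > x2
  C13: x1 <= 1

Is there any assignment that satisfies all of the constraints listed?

Unsatisfiable

From constraints 4 and 13: x3 ≤ x1 ≤ 1. From constraints 1 and 8: x4 ≤ x2 ≤ 6. Hence x3 + x4 ≤ 7. But constraint 10 requires x3 + x4 = 8, and 8 > 7. Contradiction.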